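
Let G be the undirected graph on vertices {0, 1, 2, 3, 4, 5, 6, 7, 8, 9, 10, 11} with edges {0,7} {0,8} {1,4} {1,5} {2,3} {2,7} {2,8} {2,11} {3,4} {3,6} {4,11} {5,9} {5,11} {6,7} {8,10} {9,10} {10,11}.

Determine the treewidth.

A width-3 tree decomposition is:
Bags: B1 = {0, 6, 7, 8}  B2 = {2, 6, 7, 8}  B3 = {2, 3, 6, 8}  B4 = {2, 3, 8, 10}  B5 = {2, 3, 10, 11}  B6 = {3, 4, 10, 11}  B7 = {4, 9, 10, 11}  B8 = {4, 5, 9, 11}  B9 = {1, 4, 5, 9}
Tree: B1–B2, B2–B3, B3–B4, B4–B5, B5–B6, B6–B7, B7–B8, B8–B9
The largest bag has 4 vertices, giving width 3; this decomposition certifies tw(G) ≤ 3. For the lower bound: the 4 vertex sets {0,6,7}, {8}, {2}, {3,4,10,11} are disjoint, each induces a connected subgraph, and every pair is joined by at least one edge of G. Contracting each set to a single vertex therefore yields K_{4} as a minor, and since treewidth is minor-monotone, tw(G) ≥ tw(K_{4}) = 3. Combining the bounds, tw(G) = 3.

3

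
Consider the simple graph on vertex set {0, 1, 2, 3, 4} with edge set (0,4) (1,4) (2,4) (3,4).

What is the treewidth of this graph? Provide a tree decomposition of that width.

Each bag holds 2 vertices, so the decomposition has width 1, which upper-bounds the treewidth. Any graph with an edge has treewidth ≥ 1, and G has the edge 4–3. The upper and lower bounds meet at 1, so that is the treewidth.

Treewidth 1.
One such decomposition:
Bags: B1 = {3, 4}  B2 = {2, 4}  B3 = {0, 4}  B4 = {1, 4}
Tree: B1–B2, B1–B3, B3–B4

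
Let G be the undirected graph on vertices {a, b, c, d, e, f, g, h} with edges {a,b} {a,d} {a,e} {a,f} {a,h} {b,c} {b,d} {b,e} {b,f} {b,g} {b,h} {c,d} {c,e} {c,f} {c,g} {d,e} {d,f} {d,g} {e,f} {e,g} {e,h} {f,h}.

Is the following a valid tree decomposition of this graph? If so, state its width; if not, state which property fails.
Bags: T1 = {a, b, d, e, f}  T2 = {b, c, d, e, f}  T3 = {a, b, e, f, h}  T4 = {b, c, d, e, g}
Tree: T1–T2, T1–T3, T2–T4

Checking the three conditions: (i) the bags cover all of {a, b, c, d, e, f, g, h}; (ii) for each edge, some bag contains both endpoints; (iii) the bags containing any fixed vertex form a subtree. All hold, so the decomposition is valid with width 5 − 1 = 4.

Yes; width 4.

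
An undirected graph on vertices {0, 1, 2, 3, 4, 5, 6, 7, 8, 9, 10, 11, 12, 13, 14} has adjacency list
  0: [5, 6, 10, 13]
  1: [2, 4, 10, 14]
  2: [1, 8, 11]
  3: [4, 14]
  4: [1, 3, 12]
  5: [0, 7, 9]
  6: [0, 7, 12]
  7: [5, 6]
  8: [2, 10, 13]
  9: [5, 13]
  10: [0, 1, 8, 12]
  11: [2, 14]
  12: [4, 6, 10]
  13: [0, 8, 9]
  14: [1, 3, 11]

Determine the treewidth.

3

A width-3 tree decomposition is:
Bags: B1 = {5, 6, 7, 9}  B2 = {0, 5, 6, 9}  B3 = {0, 6, 9, 13}  B4 = {0, 6, 12, 13}  B5 = {0, 10, 12, 13}  B6 = {8, 10, 12, 13}  B7 = {4, 8, 10, 12}  B8 = {1, 4, 8, 10}  B9 = {1, 2, 4, 8}  B10 = {1, 2, 3, 4}  B11 = {1, 2, 3, 14}  B12 = {2, 3, 11, 14}
Tree: B1–B2, B2–B3, B3–B4, B4–B5, B5–B6, B6–B7, B7–B8, B8–B9, B9–B10, B10–B11, B11–B12
Every bag has size at most 4, so the width is 4 − 1 = 3 and tw(G) ≤ 3. For the lower bound: the 4 vertex sets {5,7,9}, {6}, {0}, {8,10,12,13} are disjoint, each induces a connected subgraph, and every pair is joined by at least one edge of G. Contracting each set to a single vertex therefore yields K_{4} as a minor, and since treewidth is minor-monotone, tw(G) ≥ tw(K_{4}) = 3. Combining the bounds, tw(G) = 3.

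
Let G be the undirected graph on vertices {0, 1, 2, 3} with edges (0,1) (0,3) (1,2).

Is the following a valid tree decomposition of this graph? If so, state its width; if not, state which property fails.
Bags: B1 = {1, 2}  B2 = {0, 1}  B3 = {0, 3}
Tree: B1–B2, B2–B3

Vertex coverage: the bags together contain {0, 1, 2, 3}, the full vertex set. Edge coverage: each edge of G has both endpoints in at least one bag. Running intersection: for every vertex, the bags containing it form a connected subtree. All three properties hold, so this is a valid tree decomposition of width max|bag| − 1 = 1, and hence tw(G) ≤ 1.

Yes; width 1.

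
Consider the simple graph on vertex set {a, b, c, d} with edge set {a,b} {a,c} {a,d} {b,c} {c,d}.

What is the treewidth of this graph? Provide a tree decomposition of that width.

Treewidth 2.
Bags: B1 = {a, b, c}  B2 = {a, c, d}
Tree: B1–B2

Every bag has size at most 3, so the width is 3 − 1 = 2 and tw(G) ≤ 2. On the other hand G contains the 3-clique {a, c, d}. A clique must lie in a single bag of any decomposition, so no decomposition can have width below 2. Combining the bounds, tw(G) = 2.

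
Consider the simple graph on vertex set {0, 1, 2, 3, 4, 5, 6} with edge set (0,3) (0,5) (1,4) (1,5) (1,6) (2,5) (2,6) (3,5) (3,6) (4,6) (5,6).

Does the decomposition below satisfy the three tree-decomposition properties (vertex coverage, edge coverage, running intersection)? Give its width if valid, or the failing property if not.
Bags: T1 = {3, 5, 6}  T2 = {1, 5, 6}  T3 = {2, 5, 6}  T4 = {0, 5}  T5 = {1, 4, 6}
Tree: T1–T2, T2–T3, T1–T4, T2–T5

A tree decomposition must satisfy three properties: every vertex lies in some bag; for every edge, both endpoints lie together in some bag; and for every vertex, the bags containing it form a connected subtree. Here edge (3,0) lies in no bag, so the decomposition is invalid.

No — edge (3,0) lies in no bag.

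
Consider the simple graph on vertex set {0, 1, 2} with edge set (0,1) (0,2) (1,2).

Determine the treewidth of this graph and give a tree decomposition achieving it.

Treewidth 2.
One such decomposition:
Bags: B1 = {0, 1, 2}
Tree: (single bag)

With just one bag of size 3, the width is 3 − 1 = 2, so tw(G) ≤ 2. For the lower bound, the 3 vertices {0, 1, 2} are pairwise adjacent, and any tree decomposition puts a clique entirely inside one bag — forcing width ≥ 2. Therefore the treewidth is 2.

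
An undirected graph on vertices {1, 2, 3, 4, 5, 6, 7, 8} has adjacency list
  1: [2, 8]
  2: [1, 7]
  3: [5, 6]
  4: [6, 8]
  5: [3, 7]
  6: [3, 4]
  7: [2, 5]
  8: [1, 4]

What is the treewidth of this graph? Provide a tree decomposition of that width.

The largest bag has 3 vertices, giving width 2; this decomposition certifies tw(G) ≤ 2. For the lower bound, G contains the cycle 4–8–1–2–7–5–3–6–4, so G is not a forest; only forests have treewidth ≤ 1, hence tw(G) ≥ 2. Therefore the treewidth is 2.

Treewidth 2.
Bags: B1 = {1, 4, 8}  B2 = {1, 2, 4}  B3 = {2, 4, 7}  B4 = {4, 5, 7}  B5 = {3, 4, 5}  B6 = {3, 4, 6}
Tree: B1–B2, B2–B3, B3–B4, B4–B5, B5–B6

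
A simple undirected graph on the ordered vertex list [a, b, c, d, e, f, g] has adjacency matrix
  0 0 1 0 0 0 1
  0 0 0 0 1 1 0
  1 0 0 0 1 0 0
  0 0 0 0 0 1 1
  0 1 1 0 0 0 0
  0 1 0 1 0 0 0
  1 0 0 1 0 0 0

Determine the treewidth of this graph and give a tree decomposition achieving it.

Every bag has size at most 3, so the width is 3 − 1 = 2 and tw(G) ≤ 2. Since a–g–d–f–b–e–c–a is a cycle in G, G is not acyclic. Forests are exactly the graphs of treewidth ≤ 1, so tw(G) ≥ 2. Combining the bounds, tw(G) = 2.

Treewidth 2.
One such decomposition:
Bags: B1 = {a, d, g}  B2 = {a, d, f}  B3 = {a, b, f}  B4 = {a, b, e}  B5 = {a, c, e}
Tree: B1–B2, B2–B3, B3–B4, B4–B5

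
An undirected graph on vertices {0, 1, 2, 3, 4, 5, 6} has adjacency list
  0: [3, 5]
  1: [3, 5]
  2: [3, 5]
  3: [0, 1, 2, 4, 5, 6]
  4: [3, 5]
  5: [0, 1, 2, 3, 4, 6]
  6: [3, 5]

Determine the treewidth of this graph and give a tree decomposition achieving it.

The largest bag has 3 vertices, giving width 2; this decomposition certifies tw(G) ≤ 2. Conversely, {0, 3, 5} is a clique of size 3, and the vertices of any clique must share a bag in every tree decomposition; so some bag has ≥ 3 vertices and tw(G) ≥ 2. The upper and lower bounds meet at 2, so that is the treewidth.

Treewidth 2.
One such decomposition:
Bags: B1 = {0, 3, 5}  B2 = {3, 5, 6}  B3 = {2, 3, 5}  B4 = {3, 4, 5}  B5 = {1, 3, 5}
Tree: B1–B2, B2–B3, B1–B4, B4–B5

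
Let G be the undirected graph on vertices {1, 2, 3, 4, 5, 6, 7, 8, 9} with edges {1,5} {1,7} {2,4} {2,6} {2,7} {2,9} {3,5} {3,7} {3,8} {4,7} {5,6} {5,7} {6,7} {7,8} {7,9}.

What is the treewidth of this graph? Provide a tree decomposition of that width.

Every bag has size at most 3, so the width is 3 − 1 = 2 and tw(G) ≤ 2. On the other hand G contains the 3-clique {1, 5, 7}. A clique must lie in a single bag of any decomposition, so no decomposition can have width below 2. Hence tw(G) = 2 exactly.

Treewidth 2.
One optimal decomposition is:
Bags: B1 = {3, 5, 7}  B2 = {1, 5, 7}  B3 = {5, 6, 7}  B4 = {2, 6, 7}  B5 = {2, 4, 7}  B6 = {2, 7, 9}  B7 = {3, 7, 8}
Tree: B1–B2, B1–B3, B3–B4, B4–B5, B5–B6, B1–B7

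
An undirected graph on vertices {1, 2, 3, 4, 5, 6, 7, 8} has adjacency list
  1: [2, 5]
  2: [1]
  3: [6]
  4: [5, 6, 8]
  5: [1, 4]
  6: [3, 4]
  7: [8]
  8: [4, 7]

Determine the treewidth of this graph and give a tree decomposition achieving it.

Treewidth 1.
One optimal decomposition is:
Bags: B1 = {4, 5}  B2 = {4, 6}  B3 = {4, 8}  B4 = {3, 6}  B5 = {1, 5}  B6 = {1, 2}  B7 = {7, 8}
Tree: B1–B2, B1–B3, B2–B4, B1–B5, B5–B6, B3–B7

The largest bag has 2 vertices, giving width 1; this decomposition certifies tw(G) ≤ 1. Since G has at least one edge (e.g. 5–4), it is not an edgeless graph, so tw(G) ≥ 1. Hence tw(G) = 1 exactly.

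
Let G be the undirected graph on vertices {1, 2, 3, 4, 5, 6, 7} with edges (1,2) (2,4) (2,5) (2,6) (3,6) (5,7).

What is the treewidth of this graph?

1

A width-1 tree decomposition is:
Bags: B1 = {3, 6}  B2 = {2, 6}  B3 = {2, 5}  B4 = {1, 2}  B5 = {2, 4}  B6 = {5, 7}
Tree: B1–B2, B2–B3, B2–B4, B4–B5, B3–B6
Each bag holds 2 vertices, so the decomposition has width 1, which upper-bounds the treewidth. G has an edge, so its treewidth is at least 1. The upper and lower bounds meet at 1, so that is the treewidth.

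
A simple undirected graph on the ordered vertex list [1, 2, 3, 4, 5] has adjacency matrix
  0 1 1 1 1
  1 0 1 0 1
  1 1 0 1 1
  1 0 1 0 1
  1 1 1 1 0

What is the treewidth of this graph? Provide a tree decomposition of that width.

The largest bag has 4 vertices, giving width 3; this decomposition certifies tw(G) ≤ 3. Conversely, {1, 2, 3, 5} is a clique of size 4, and the vertices of any clique must share a bag in every tree decomposition; so some bag has ≥ 4 vertices and tw(G) ≥ 3. Therefore the treewidth is 3.

Treewidth 3.
Bags: B1 = {1, 2, 3, 5}  B2 = {1, 3, 4, 5}
Tree: B1–B2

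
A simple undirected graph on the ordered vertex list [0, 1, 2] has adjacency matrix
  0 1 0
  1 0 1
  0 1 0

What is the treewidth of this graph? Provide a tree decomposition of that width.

The largest bag has 2 vertices, giving width 1; this decomposition certifies tw(G) ≤ 1. Since G has at least one edge (e.g. 1–2), it is not an edgeless graph, so tw(G) ≥ 1. The upper and lower bounds meet at 1, so that is the treewidth.

Treewidth 1.
Bags: B1 = {1, 2}  B2 = {0, 1}
Tree: B1–B2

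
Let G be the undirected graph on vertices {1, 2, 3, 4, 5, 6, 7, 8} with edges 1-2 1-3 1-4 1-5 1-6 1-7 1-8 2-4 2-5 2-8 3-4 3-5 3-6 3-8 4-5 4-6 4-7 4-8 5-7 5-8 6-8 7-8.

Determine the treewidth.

A width-4 tree decomposition is:
Bags: B1 = {1, 3, 4, 6, 8}  B2 = {1, 3, 4, 5, 8}  B3 = {1, 2, 4, 5, 8}  B4 = {1, 4, 5, 7, 8}
Tree: B1–B2, B2–B3, B2–B4
Each bag holds 5 vertices, so the decomposition has width 4, which upper-bounds the treewidth. On the other hand G contains the 5-clique {1, 2, 4, 5, 8}. A clique must lie in a single bag of any decomposition, so no decomposition can have width below 4. Combining the bounds, tw(G) = 4.

4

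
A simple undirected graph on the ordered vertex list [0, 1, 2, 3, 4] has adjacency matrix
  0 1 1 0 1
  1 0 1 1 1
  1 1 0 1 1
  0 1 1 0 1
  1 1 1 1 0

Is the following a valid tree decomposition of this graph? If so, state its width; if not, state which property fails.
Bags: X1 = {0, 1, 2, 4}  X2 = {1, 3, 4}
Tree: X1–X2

A tree decomposition must satisfy three properties: every vertex lies in some bag; for every edge, both endpoints lie together in some bag; and for every vertex, the bags containing it form a connected subtree. Here edge (2,3) lies in no bag, so the decomposition is invalid.

No — edge (2,3) lies in no bag.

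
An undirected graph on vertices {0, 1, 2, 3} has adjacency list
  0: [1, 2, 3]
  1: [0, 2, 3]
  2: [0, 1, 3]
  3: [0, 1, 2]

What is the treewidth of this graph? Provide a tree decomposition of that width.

Treewidth 3.
One such decomposition:
Bags: B1 = {0, 1, 2, 3}
Tree: (single bag)

With just one bag of size 4, the width is 4 − 1 = 3, so tw(G) ≤ 3. On the other hand G contains the 4-clique {0, 1, 2, 3}. A clique must lie in a single bag of any decomposition, so no decomposition can have width below 3. Hence tw(G) = 3 exactly.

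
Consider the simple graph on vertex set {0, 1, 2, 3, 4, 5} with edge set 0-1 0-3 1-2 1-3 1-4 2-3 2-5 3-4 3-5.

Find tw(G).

2

A width-2 tree decomposition is:
Bags: B1 = {1, 2, 3}  B2 = {0, 1, 3}  B3 = {2, 3, 5}  B4 = {1, 3, 4}
Tree: B1–B2, B1–B3, B1–B4
Each bag holds 3 vertices, so the decomposition has width 2, which upper-bounds the treewidth. On the other hand G contains the 3-clique {0, 1, 3}. A clique must lie in a single bag of any decomposition, so no decomposition can have width below 2. The upper and lower bounds meet at 2, so that is the treewidth.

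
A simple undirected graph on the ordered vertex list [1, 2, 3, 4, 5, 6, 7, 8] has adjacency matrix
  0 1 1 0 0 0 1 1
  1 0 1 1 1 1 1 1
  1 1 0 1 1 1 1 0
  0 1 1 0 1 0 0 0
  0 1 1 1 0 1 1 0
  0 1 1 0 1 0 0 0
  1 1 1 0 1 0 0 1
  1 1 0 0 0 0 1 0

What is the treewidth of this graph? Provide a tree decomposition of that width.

Treewidth 3.
One optimal decomposition is:
Bags: B1 = {2, 3, 5, 7}  B2 = {1, 2, 3, 7}  B3 = {2, 3, 5, 6}  B4 = {2, 3, 4, 5}  B5 = {1, 2, 7, 8}
Tree: B1–B2, B1–B3, B3–B4, B2–B5

Each bag holds 4 vertices, so the decomposition has width 3, which upper-bounds the treewidth. For the lower bound, the 4 vertices {1, 2, 7, 8} are pairwise adjacent, and any tree decomposition puts a clique entirely inside one bag — forcing width ≥ 3. Hence tw(G) = 3 exactly.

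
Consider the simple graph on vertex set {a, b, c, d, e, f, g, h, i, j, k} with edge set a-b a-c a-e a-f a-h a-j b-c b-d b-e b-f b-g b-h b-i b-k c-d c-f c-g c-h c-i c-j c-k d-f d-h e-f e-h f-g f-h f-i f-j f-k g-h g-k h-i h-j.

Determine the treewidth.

4

A width-4 tree decomposition is:
Bags: B1 = {a, b, c, f, h}  B2 = {a, c, f, h, j}  B3 = {b, c, f, g, h}  B4 = {a, b, e, f, h}  B5 = {b, c, f, g, k}  B6 = {b, c, f, h, i}  B7 = {b, c, d, f, h}
Tree: B1–B2, B1–B3, B1–B4, B3–B5, B3–B6, B3–B7
Every bag has size at most 5, so the width is 5 − 1 = 4 and tw(G) ≤ 4. On the other hand G contains the 5-clique {a, c, f, h, j}. A clique must lie in a single bag of any decomposition, so no decomposition can have width below 4. The upper and lower bounds meet at 4, so that is the treewidth.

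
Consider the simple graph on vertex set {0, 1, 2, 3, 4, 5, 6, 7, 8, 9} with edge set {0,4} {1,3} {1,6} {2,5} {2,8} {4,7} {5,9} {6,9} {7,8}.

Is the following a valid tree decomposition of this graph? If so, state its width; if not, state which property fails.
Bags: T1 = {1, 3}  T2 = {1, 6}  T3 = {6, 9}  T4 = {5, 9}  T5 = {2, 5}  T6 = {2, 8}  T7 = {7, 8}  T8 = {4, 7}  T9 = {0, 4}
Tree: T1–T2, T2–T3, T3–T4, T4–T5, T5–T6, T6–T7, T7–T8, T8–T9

Yes; width 1.

Checking the three conditions: (i) the bags cover all of {0, 1, 2, 3, 4, 5, 6, 7, 8, 9}; (ii) for each edge, some bag contains both endpoints; (iii) the bags containing any fixed vertex form a subtree. All hold, so the decomposition is valid with width 2 − 1 = 1.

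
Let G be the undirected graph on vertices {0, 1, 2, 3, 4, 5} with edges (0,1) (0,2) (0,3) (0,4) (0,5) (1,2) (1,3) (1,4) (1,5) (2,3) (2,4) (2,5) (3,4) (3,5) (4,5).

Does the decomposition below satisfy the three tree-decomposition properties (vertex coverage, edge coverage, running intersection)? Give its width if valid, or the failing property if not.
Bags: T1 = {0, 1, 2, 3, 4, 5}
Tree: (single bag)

Yes; width 5.

Vertex coverage: the bags together contain {0, 1, 2, 3, 4, 5}, the full vertex set. Edge coverage: each edge of G has both endpoints in at least one bag. Running intersection: for every vertex, the bags containing it form a connected subtree. All three properties hold, so this is a valid tree decomposition of width max|bag| − 1 = 5, and hence tw(G) ≤ 5.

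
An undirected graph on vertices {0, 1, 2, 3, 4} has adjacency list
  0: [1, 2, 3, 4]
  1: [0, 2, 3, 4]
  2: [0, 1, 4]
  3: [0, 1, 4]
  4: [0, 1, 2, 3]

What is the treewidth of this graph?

3

A width-3 tree decomposition is:
Bags: B1 = {0, 1, 2, 4}  B2 = {0, 1, 3, 4}
Tree: B1–B2
The largest bag has 4 vertices, giving width 3; this decomposition certifies tw(G) ≤ 3. For the lower bound, the 4 vertices {0, 1, 2, 4} are pairwise adjacent, and any tree decomposition puts a clique entirely inside one bag — forcing width ≥ 3. Therefore the treewidth is 3.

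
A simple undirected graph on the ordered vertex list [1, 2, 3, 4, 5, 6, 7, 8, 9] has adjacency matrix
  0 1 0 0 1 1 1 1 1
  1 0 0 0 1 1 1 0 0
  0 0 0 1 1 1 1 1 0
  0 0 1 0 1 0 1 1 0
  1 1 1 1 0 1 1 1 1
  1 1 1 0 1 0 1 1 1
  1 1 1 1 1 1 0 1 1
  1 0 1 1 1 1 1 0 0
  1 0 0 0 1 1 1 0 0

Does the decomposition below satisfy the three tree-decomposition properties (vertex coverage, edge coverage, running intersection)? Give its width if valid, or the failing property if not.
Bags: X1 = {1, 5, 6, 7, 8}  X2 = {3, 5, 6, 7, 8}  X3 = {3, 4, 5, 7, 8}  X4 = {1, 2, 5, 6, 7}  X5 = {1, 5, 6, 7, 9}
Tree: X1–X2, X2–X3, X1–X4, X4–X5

Yes; width 4.

Checking the three conditions: (i) the bags cover all of {1, 2, 3, 4, 5, 6, 7, 8, 9}; (ii) for each edge, some bag contains both endpoints; (iii) the bags containing any fixed vertex form a subtree. All hold, so the decomposition is valid with width 5 − 1 = 4.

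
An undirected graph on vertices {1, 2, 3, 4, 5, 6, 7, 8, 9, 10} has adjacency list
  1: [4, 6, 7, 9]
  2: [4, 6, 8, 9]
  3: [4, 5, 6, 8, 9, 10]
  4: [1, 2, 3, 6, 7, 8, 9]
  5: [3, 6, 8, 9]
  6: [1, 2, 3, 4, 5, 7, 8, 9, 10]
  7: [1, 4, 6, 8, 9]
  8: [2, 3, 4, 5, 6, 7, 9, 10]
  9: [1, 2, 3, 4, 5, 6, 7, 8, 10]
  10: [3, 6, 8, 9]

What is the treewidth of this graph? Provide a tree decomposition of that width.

Every bag has size at most 5, so the width is 5 − 1 = 4 and tw(G) ≤ 4. On the other hand G contains the 5-clique {2, 4, 6, 8, 9}. A clique must lie in a single bag of any decomposition, so no decomposition can have width below 4. The upper and lower bounds meet at 4, so that is the treewidth.

Treewidth 4.
Bags: B1 = {3, 5, 6, 8, 9}  B2 = {3, 6, 8, 9, 10}  B3 = {3, 4, 6, 8, 9}  B4 = {2, 4, 6, 8, 9}  B5 = {4, 6, 7, 8, 9}  B6 = {1, 4, 6, 7, 9}
Tree: B1–B2, B2–B3, B3–B4, B4–B5, B5–B6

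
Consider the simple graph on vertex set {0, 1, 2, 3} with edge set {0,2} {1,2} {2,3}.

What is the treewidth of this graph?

1

A width-1 tree decomposition is:
Bags: B1 = {0, 2}  B2 = {2, 3}  B3 = {1, 2}
Tree: B1–B2, B2–B3
Each bag holds 2 vertices, so the decomposition has width 1, which upper-bounds the treewidth. Any graph with an edge has treewidth ≥ 1, and G has the edge 2–0. Hence tw(G) = 1 exactly.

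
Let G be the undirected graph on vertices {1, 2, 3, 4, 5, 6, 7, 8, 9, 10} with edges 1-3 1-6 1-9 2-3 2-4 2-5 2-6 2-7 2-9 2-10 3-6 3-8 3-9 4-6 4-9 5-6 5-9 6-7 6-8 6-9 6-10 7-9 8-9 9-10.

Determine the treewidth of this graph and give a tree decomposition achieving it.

Each bag holds 4 vertices, so the decomposition has width 3, which upper-bounds the treewidth. On the other hand G contains the 4-clique {3, 6, 8, 9}. A clique must lie in a single bag of any decomposition, so no decomposition can have width below 3. Combining the bounds, tw(G) = 3.

Treewidth 3.
Bags: B1 = {1, 3, 6, 9}  B2 = {2, 3, 6, 9}  B3 = {2, 4, 6, 9}  B4 = {2, 6, 9, 10}  B5 = {3, 6, 8, 9}  B6 = {2, 6, 7, 9}  B7 = {2, 5, 6, 9}
Tree: B1–B2, B2–B3, B3–B4, B1–B5, B3–B6, B2–B7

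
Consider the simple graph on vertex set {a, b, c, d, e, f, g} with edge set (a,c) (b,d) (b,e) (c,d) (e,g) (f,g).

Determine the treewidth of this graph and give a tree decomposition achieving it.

Each bag holds 2 vertices, so the decomposition has width 1, which upper-bounds the treewidth. Since G has at least one edge (e.g. a–c), it is not an edgeless graph, so tw(G) ≥ 1. Hence tw(G) = 1 exactly.

Treewidth 1.
One such decomposition:
Bags: B1 = {a, c}  B2 = {c, d}  B3 = {b, d}  B4 = {b, e}  B5 = {e, g}  B6 = {f, g}
Tree: B1–B2, B2–B3, B3–B4, B4–B5, B5–B6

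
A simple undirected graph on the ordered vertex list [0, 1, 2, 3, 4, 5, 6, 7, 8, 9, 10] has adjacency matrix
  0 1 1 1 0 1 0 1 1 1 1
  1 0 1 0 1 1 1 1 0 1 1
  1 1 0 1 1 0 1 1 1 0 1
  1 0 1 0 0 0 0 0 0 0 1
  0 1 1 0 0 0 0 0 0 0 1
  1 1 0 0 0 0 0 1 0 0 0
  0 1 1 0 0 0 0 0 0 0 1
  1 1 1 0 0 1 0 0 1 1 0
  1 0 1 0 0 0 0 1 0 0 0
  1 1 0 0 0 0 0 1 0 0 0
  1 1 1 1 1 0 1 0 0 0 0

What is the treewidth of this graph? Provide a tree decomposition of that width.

Treewidth 3.
One such decomposition:
Bags: B1 = {1, 2, 6, 10}  B2 = {0, 1, 2, 10}  B3 = {0, 1, 2, 7}  B4 = {0, 1, 5, 7}  B5 = {0, 2, 7, 8}  B6 = {1, 2, 4, 10}  B7 = {0, 1, 7, 9}  B8 = {0, 2, 3, 10}
Tree: B1–B2, B2–B3, B3–B4, B3–B5, B2–B6, B3–B7, B2–B8

The largest bag has 4 vertices, giving width 3; this decomposition certifies tw(G) ≤ 3. On the other hand G contains the 4-clique {0, 2, 7, 8}. A clique must lie in a single bag of any decomposition, so no decomposition can have width below 3. Hence tw(G) = 3 exactly.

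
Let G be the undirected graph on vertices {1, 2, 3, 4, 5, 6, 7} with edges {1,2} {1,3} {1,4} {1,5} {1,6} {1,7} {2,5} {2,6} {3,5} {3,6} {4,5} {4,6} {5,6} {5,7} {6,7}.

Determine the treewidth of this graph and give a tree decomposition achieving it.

Treewidth 3.
One optimal decomposition is:
Bags: B1 = {1, 3, 5, 6}  B2 = {1, 5, 6, 7}  B3 = {1, 4, 5, 6}  B4 = {1, 2, 5, 6}
Tree: B1–B2, B2–B3, B2–B4

Each bag holds 4 vertices, so the decomposition has width 3, which upper-bounds the treewidth. On the other hand G contains the 4-clique {1, 2, 5, 6}. A clique must lie in a single bag of any decomposition, so no decomposition can have width below 3. Therefore the treewidth is 3.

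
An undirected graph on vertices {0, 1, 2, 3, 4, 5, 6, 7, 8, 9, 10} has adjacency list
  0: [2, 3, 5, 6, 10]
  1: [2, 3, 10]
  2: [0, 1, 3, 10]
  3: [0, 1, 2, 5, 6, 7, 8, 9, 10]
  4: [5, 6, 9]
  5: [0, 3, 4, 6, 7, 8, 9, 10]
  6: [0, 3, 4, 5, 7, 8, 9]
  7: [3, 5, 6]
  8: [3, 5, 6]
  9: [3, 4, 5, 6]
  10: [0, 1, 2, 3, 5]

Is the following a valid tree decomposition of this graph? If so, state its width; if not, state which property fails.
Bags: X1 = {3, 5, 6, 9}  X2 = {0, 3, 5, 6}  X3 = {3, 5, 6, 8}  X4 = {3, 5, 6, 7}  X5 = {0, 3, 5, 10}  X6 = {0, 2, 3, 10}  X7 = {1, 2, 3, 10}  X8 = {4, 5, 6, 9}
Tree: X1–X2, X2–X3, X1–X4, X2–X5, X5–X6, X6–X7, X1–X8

Yes; width 3.

Vertex coverage: the bags together contain {0, 1, 2, 3, 4, 5, 6, 7, 8, 9, 10}, the full vertex set. Edge coverage: each edge of G has both endpoints in at least one bag. Running intersection: for every vertex, the bags containing it form a connected subtree. All three properties hold, so this is a valid tree decomposition of width max|bag| − 1 = 3, and hence tw(G) ≤ 3.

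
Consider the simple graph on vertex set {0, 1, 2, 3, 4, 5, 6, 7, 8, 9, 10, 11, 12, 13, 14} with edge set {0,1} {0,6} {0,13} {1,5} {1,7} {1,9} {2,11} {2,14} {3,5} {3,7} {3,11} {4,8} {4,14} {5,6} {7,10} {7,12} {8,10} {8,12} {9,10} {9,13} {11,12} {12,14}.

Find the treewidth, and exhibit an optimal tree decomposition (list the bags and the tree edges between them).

Treewidth 3.
Bags: B1 = {0, 5, 6, 13}  B2 = {0, 1, 5, 13}  B3 = {1, 5, 9, 13}  B4 = {1, 3, 5, 9}  B5 = {1, 3, 7, 9}  B6 = {3, 7, 9, 10}  B7 = {3, 7, 10, 11}  B8 = {7, 10, 11, 12}  B9 = {8, 10, 11, 12}  B10 = {2, 8, 11, 12}  B11 = {2, 8, 12, 14}  B12 = {2, 4, 8, 14}
Tree: B1–B2, B2–B3, B3–B4, B4–B5, B5–B6, B6–B7, B7–B8, B8–B9, B9–B10, B10–B11, B11–B12

Each bag holds 4 vertices, so the decomposition has width 3, which upper-bounds the treewidth. For the lower bound: the 4 vertex sets {0,6,13}, {5}, {1}, {3,7,9,10} are disjoint, each induces a connected subgraph, and every pair is joined by at least one edge of G. Contracting each set to a single vertex therefore yields K_{4} as a minor, and since treewidth is minor-monotone, tw(G) ≥ tw(K_{4}) = 3. Hence tw(G) = 3 exactly.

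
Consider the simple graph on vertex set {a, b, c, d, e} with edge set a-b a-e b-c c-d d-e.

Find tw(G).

A width-2 tree decomposition is:
Bags: B1 = {c, d, e}  B2 = {b, c, e}  B3 = {a, b, e}
Tree: B1–B2, B2–B3
Every bag has size at most 3, so the width is 3 − 1 = 2 and tw(G) ≤ 2. The edges e–d–c–b–a–e form a cycle, so G is not a tree and its treewidth is at least 2. Hence tw(G) = 2 exactly.

2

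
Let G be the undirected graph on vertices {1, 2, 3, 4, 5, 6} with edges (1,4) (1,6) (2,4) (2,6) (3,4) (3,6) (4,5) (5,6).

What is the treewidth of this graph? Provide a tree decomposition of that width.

The largest bag has 3 vertices, giving width 2; this decomposition certifies tw(G) ≤ 2. Since 3–6–1–4–3 is a cycle in G, G is not acyclic. Forests are exactly the graphs of treewidth ≤ 1, so tw(G) ≥ 2. Therefore the treewidth is 2.

Treewidth 2.
Bags: B1 = {3, 4, 6}  B2 = {1, 4, 6}  B3 = {2, 4, 6}  B4 = {4, 5, 6}
Tree: B1–B2, B2–B3, B3–B4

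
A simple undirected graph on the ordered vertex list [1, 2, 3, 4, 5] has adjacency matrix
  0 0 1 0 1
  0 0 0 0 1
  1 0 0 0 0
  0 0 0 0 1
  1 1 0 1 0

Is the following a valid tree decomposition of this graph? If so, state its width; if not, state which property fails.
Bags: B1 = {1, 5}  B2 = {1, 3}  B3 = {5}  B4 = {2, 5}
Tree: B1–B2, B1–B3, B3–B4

No — vertex 4 appears in no bag.

A tree decomposition must satisfy three properties: every vertex lies in some bag; for every edge, both endpoints lie together in some bag; and for every vertex, the bags containing it form a connected subtree. Here vertex 4 appears in no bag, so the decomposition is invalid.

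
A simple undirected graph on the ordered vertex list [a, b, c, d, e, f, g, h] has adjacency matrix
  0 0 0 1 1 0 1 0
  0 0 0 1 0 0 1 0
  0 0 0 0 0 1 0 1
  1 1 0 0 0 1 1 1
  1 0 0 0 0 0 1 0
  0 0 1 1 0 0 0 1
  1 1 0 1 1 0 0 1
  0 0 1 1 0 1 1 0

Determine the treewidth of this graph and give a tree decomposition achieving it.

Treewidth 2.
One such decomposition:
Bags: B1 = {d, f, h}  B2 = {d, g, h}  B3 = {b, d, g}  B4 = {a, d, g}  B5 = {a, e, g}  B6 = {c, f, h}
Tree: B1–B2, B2–B3, B3–B4, B4–B5, B1–B6

The largest bag has 3 vertices, giving width 2; this decomposition certifies tw(G) ≤ 2. Conversely, {d, g, h} is a clique of size 3, and the vertices of any clique must share a bag in every tree decomposition; so some bag has ≥ 3 vertices and tw(G) ≥ 2. Hence tw(G) = 2 exactly.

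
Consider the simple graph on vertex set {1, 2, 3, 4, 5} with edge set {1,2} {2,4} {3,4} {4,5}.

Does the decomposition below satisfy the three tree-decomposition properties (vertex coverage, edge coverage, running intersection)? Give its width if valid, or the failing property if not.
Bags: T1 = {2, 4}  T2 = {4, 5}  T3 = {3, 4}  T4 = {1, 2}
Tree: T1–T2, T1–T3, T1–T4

Yes; width 1.

Every vertex of G appears in some bag (union = {1, 2, 3, 4, 5}); every edge is covered by a bag; and for each vertex v the set of bags containing v is connected in the bag tree. The decomposition is therefore valid. The largest bag has 2 vertices, so the width is 1.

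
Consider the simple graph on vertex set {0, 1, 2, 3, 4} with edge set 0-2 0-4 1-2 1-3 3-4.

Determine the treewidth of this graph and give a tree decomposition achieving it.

The largest bag has 3 vertices, giving width 2; this decomposition certifies tw(G) ≤ 2. The edges 3–1–2–0–4–3 form a cycle, so G is not a tree and its treewidth is at least 2. The upper and lower bounds meet at 2, so that is the treewidth.

Treewidth 2.
One such decomposition:
Bags: B1 = {1, 2, 3}  B2 = {0, 2, 3}  B3 = {0, 3, 4}
Tree: B1–B2, B2–B3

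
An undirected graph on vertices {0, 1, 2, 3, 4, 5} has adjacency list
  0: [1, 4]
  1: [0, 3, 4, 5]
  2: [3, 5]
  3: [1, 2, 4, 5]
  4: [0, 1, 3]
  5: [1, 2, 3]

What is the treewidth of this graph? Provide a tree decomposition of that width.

Treewidth 2.
One optimal decomposition is:
Bags: B1 = {1, 3, 4}  B2 = {0, 1, 4}  B3 = {1, 3, 5}  B4 = {2, 3, 5}
Tree: B1–B2, B1–B3, B3–B4

Every bag has size at most 3, so the width is 3 − 1 = 2 and tw(G) ≤ 2. On the other hand G contains the 3-clique {0, 1, 4}. A clique must lie in a single bag of any decomposition, so no decomposition can have width below 2. Hence tw(G) = 2 exactly.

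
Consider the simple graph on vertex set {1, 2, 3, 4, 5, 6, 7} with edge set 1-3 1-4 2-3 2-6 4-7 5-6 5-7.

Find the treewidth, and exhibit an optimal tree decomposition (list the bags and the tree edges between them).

The largest bag has 3 vertices, giving width 2; this decomposition certifies tw(G) ≤ 2. Since 7–4–1–3–2–6–5–7 is a cycle in G, G is not acyclic. Forests are exactly the graphs of treewidth ≤ 1, so tw(G) ≥ 2. The upper and lower bounds meet at 2, so that is the treewidth.

Treewidth 2.
One optimal decomposition is:
Bags: B1 = {1, 4, 7}  B2 = {1, 3, 7}  B3 = {2, 3, 7}  B4 = {2, 6, 7}  B5 = {5, 6, 7}
Tree: B1–B2, B2–B3, B3–B4, B4–B5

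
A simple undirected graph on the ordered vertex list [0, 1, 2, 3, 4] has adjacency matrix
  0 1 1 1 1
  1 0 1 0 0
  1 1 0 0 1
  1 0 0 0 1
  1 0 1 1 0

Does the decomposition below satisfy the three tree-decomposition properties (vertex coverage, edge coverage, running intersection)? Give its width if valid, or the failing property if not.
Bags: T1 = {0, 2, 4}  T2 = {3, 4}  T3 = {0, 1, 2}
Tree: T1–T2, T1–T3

A tree decomposition must satisfy three properties: every vertex lies in some bag; for every edge, both endpoints lie together in some bag; and for every vertex, the bags containing it form a connected subtree. Here edge (0,3) lies in no bag, so the decomposition is invalid.

No — edge (0,3) lies in no bag.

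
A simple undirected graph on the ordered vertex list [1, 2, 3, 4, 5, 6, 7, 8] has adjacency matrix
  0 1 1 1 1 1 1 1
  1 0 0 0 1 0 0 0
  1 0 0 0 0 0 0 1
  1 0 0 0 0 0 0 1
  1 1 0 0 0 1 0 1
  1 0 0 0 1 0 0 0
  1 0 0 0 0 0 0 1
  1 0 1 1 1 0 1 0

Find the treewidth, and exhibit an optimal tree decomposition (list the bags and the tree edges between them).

Every bag has size at most 3, so the width is 3 − 1 = 2 and tw(G) ≤ 2. For the lower bound, the 3 vertices {1, 3, 8} are pairwise adjacent, and any tree decomposition puts a clique entirely inside one bag — forcing width ≥ 2. Combining the bounds, tw(G) = 2.

Treewidth 2.
One optimal decomposition is:
Bags: B1 = {1, 4, 8}  B2 = {1, 3, 8}  B3 = {1, 5, 8}  B4 = {1, 2, 5}  B5 = {1, 5, 6}  B6 = {1, 7, 8}
Tree: B1–B2, B2–B3, B3–B4, B3–B5, B2–B6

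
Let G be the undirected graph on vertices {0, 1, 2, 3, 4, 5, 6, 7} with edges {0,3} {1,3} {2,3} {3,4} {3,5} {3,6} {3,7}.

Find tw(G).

1

A width-1 tree decomposition is:
Bags: B1 = {3, 4}  B2 = {3, 6}  B3 = {3, 5}  B4 = {0, 3}  B5 = {2, 3}  B6 = {3, 7}  B7 = {1, 3}
Tree: B1–B2, B1–B3, B2–B4, B2–B5, B5–B6, B5–B7
The largest bag has 2 vertices, giving width 1; this decomposition certifies tw(G) ≤ 1. Any graph with an edge has treewidth ≥ 1, and G has the edge 4–3. Therefore the treewidth is 1.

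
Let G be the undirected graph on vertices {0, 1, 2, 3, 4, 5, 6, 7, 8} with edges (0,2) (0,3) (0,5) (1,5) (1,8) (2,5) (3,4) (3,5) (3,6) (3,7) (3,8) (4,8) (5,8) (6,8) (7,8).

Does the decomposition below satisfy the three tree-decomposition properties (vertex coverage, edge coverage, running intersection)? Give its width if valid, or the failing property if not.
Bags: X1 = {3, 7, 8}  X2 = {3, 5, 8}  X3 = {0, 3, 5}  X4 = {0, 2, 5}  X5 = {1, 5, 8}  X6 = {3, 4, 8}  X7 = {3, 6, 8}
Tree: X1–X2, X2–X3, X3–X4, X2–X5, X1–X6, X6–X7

Yes; width 2.

Vertex coverage: the bags together contain {0, 1, 2, 3, 4, 5, 6, 7, 8}, the full vertex set. Edge coverage: each edge of G has both endpoints in at least one bag. Running intersection: for every vertex, the bags containing it form a connected subtree. All three properties hold, so this is a valid tree decomposition of width max|bag| − 1 = 2, and hence tw(G) ≤ 2.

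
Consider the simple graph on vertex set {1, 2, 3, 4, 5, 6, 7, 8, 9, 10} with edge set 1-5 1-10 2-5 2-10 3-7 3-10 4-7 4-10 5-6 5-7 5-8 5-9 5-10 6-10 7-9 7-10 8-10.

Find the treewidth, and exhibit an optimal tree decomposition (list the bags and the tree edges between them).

Treewidth 2.
Bags: B1 = {5, 7, 10}  B2 = {5, 7, 9}  B3 = {5, 8, 10}  B4 = {5, 6, 10}  B5 = {1, 5, 10}  B6 = {2, 5, 10}  B7 = {4, 7, 10}  B8 = {3, 7, 10}
Tree: B1–B2, B1–B3, B1–B4, B3–B5, B5–B6, B1–B7, B7–B8

The largest bag has 3 vertices, giving width 2; this decomposition certifies tw(G) ≤ 2. Conversely, {5, 7, 9} is a clique of size 3, and the vertices of any clique must share a bag in every tree decomposition; so some bag has ≥ 3 vertices and tw(G) ≥ 2. Hence tw(G) = 2 exactly.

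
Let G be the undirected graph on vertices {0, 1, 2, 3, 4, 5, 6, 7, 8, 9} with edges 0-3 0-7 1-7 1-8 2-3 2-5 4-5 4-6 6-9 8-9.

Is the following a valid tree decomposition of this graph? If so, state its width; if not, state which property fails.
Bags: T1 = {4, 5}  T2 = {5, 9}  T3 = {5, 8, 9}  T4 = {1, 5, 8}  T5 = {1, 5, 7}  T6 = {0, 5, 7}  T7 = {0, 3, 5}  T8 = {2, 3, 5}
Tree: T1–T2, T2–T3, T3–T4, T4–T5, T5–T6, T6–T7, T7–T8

No — vertex 6 appears in no bag.

A tree decomposition must satisfy three properties: every vertex lies in some bag; for every edge, both endpoints lie together in some bag; and for every vertex, the bags containing it form a connected subtree. Here vertex 6 appears in no bag, so the decomposition is invalid.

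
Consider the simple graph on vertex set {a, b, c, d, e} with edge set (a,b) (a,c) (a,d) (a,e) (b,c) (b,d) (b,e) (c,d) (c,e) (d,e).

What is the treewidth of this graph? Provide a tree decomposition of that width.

A single bag containing all 5 vertices is trivially a valid decomposition of width 4. Conversely, {a, b, c, d, e} is a clique of size 5, and the vertices of any clique must share a bag in every tree decomposition; so some bag has ≥ 5 vertices and tw(G) ≥ 4. The upper and lower bounds meet at 4, so that is the treewidth.

Treewidth 4.
One optimal decomposition is:
Bags: B1 = {a, b, c, d, e}
Tree: (single bag)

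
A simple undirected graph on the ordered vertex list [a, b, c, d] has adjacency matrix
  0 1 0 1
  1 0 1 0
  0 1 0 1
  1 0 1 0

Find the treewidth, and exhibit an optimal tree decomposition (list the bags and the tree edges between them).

The largest bag has 3 vertices, giving width 2; this decomposition certifies tw(G) ≤ 2. Since d–a–b–c–d is a cycle in G, G is not acyclic. Forests are exactly the graphs of treewidth ≤ 1, so tw(G) ≥ 2. The upper and lower bounds meet at 2, so that is the treewidth.

Treewidth 2.
Bags: B1 = {a, b, d}  B2 = {b, c, d}
Tree: B1–B2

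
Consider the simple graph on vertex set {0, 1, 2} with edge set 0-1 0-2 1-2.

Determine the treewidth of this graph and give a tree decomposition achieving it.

Treewidth 2.
One optimal decomposition is:
Bags: B1 = {0, 1, 2}
Tree: (single bag)

With just one bag of size 3, the width is 3 − 1 = 2, so tw(G) ≤ 2. For the lower bound, the 3 vertices {0, 1, 2} are pairwise adjacent, and any tree decomposition puts a clique entirely inside one bag — forcing width ≥ 2. Hence tw(G) = 2 exactly.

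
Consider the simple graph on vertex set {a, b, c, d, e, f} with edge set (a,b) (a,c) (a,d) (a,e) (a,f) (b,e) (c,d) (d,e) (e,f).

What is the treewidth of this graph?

A width-2 tree decomposition is:
Bags: B1 = {a, e, f}  B2 = {a, d, e}  B3 = {a, c, d}  B4 = {a, b, e}
Tree: B1–B2, B2–B3, B1–B4
Every bag has size at most 3, so the width is 3 − 1 = 2 and tw(G) ≤ 2. For the lower bound, the 3 vertices {a, d, e} are pairwise adjacent, and any tree decomposition puts a clique entirely inside one bag — forcing width ≥ 2. Combining the bounds, tw(G) = 2.

2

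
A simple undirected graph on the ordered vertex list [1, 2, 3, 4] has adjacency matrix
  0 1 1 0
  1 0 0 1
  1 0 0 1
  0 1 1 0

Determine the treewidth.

2

A width-2 tree decomposition is:
Bags: B1 = {1, 3, 4}  B2 = {1, 2, 4}
Tree: B1–B2
Every bag has size at most 3, so the width is 3 − 1 = 2 and tw(G) ≤ 2. The edges 1–3–4–2–1 form a cycle, so G is not a tree and its treewidth is at least 2. Hence tw(G) = 2 exactly.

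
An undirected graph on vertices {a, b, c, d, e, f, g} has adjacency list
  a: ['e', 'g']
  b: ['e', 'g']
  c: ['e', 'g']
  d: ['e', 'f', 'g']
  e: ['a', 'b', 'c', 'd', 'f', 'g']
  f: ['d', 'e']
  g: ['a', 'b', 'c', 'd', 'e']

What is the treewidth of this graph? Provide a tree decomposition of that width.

Each bag holds 3 vertices, so the decomposition has width 2, which upper-bounds the treewidth. Conversely, {d, e, g} is a clique of size 3, and the vertices of any clique must share a bag in every tree decomposition; so some bag has ≥ 3 vertices and tw(G) ≥ 2. The upper and lower bounds meet at 2, so that is the treewidth.

Treewidth 2.
One such decomposition:
Bags: B1 = {a, e, g}  B2 = {d, e, g}  B3 = {d, e, f}  B4 = {c, e, g}  B5 = {b, e, g}
Tree: B1–B2, B2–B3, B1–B4, B1–B5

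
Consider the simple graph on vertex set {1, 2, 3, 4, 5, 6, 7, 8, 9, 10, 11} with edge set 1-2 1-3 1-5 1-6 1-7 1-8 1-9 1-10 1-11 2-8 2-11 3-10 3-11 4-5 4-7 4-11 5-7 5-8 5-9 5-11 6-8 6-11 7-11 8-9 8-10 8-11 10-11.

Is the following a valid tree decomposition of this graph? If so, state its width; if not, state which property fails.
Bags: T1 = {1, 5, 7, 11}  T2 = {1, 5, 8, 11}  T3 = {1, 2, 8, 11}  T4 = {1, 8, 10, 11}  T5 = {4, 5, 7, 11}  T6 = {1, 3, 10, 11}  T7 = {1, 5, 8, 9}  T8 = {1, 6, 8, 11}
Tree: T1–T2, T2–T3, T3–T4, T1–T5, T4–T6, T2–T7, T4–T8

Yes; width 3.

Checking the three conditions: (i) the bags cover all of {1, 2, 3, 4, 5, 6, 7, 8, 9, 10, 11}; (ii) for each edge, some bag contains both endpoints; (iii) the bags containing any fixed vertex form a subtree. All hold, so the decomposition is valid with width 4 − 1 = 3.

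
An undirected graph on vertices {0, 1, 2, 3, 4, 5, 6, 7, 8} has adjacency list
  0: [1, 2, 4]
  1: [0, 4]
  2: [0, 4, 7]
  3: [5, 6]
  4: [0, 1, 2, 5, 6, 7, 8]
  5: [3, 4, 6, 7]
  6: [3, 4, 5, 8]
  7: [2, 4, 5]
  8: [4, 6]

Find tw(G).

2

A width-2 tree decomposition is:
Bags: B1 = {4, 5, 7}  B2 = {4, 5, 6}  B3 = {2, 4, 7}  B4 = {0, 2, 4}  B5 = {3, 5, 6}  B6 = {0, 1, 4}  B7 = {4, 6, 8}
Tree: B1–B2, B1–B3, B3–B4, B2–B5, B4–B6, B2–B7
The largest bag has 3 vertices, giving width 2; this decomposition certifies tw(G) ≤ 2. Conversely, {3, 5, 6} is a clique of size 3, and the vertices of any clique must share a bag in every tree decomposition; so some bag has ≥ 3 vertices and tw(G) ≥ 2. Therefore the treewidth is 2.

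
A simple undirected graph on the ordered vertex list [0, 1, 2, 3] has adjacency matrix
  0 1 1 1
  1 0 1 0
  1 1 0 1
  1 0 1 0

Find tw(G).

A width-2 tree decomposition is:
Bags: B1 = {0, 1, 2}  B2 = {0, 2, 3}
Tree: B1–B2
The largest bag has 3 vertices, giving width 2; this decomposition certifies tw(G) ≤ 2. For the lower bound, the 3 vertices {0, 1, 2} are pairwise adjacent, and any tree decomposition puts a clique entirely inside one bag — forcing width ≥ 2. Combining the bounds, tw(G) = 2.

2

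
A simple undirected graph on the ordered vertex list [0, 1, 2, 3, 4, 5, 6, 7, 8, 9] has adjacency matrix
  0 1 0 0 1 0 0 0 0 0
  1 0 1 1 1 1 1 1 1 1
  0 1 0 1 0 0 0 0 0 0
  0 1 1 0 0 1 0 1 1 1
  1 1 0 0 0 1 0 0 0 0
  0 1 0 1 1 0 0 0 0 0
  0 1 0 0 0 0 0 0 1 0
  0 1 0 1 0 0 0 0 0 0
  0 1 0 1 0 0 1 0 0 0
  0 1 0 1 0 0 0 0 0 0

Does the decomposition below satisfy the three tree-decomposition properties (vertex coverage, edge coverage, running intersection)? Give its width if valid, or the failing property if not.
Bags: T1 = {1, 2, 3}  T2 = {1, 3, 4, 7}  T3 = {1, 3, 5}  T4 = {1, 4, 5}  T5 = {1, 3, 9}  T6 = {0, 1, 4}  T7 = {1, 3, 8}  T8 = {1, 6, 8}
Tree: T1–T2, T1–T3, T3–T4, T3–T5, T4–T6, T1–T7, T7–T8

A tree decomposition must satisfy three properties: every vertex lies in some bag; for every edge, both endpoints lie together in some bag; and for every vertex, the bags containing it form a connected subtree. Here bags containing vertex 4 are not connected in the tree, so the decomposition is invalid.

No — bags containing vertex 4 are not connected in the tree.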